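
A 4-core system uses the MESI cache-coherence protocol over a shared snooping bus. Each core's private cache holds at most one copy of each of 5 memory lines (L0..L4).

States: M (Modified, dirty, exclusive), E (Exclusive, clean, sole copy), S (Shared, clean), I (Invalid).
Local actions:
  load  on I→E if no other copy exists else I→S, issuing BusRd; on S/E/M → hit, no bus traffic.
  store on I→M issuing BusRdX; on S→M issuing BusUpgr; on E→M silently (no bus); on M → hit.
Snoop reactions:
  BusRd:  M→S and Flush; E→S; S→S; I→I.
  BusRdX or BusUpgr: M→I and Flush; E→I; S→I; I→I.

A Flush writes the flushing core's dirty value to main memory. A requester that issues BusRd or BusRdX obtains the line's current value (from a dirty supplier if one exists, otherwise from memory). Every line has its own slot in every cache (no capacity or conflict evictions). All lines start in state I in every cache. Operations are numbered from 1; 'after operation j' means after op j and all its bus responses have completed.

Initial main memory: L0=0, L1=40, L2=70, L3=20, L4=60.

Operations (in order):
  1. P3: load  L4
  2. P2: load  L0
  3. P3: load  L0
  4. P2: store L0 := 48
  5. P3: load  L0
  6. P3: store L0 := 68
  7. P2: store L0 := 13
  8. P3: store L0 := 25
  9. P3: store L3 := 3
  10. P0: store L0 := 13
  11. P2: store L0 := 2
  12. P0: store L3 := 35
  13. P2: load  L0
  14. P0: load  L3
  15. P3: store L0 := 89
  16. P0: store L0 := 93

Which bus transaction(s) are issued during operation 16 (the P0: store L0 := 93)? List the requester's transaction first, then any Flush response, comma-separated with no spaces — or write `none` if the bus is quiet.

bus = BusRdX,Flush

step 1: P3: load  L4  ⟶  IIIE  (L4)  txn=BusRd  M[L4]=60
step 2: P2: load  L0  ⟶  IIEI  (L0)  txn=BusRd  M[L0]=0
step 3: P3: load  L0  ⟶  IISS  (L0)  txn=BusRd  M[L0]=0
step 4: P2: store L0 := 48  ⟶  IIMI  (L0)  txn=BusUpgr  M[L0]=0
step 5: P3: load  L0  ⟶  IISS  (L0)  txn=BusRd+Flush  M[L0]=48
step 6: P3: store L0 := 68  ⟶  IIIM  (L0)  txn=BusUpgr  M[L0]=48
step 7: P2: store L0 := 13  ⟶  IIMI  (L0)  txn=BusRdX+Flush  M[L0]=68
step 8: P3: store L0 := 25  ⟶  IIIM  (L0)  txn=BusRdX+Flush  M[L0]=13
step 9: P3: store L3 := 3  ⟶  IIIM  (L3)  txn=BusRdX  M[L3]=20
step 10: P0: store L0 := 13  ⟶  MIII  (L0)  txn=BusRdX+Flush  M[L0]=25
step 11: P2: store L0 := 2  ⟶  IIMI  (L0)  txn=BusRdX+Flush  M[L0]=13
step 12: P0: store L3 := 35  ⟶  MIII  (L3)  txn=BusRdX+Flush  M[L3]=3
step 13: P2: load  L0  ⟶  IIMI  (L0)  txn=∅  M[L0]=13
step 14: P0: load  L3  ⟶  MIII  (L3)  txn=∅  M[L3]=3
step 15: P3: store L0 := 89  ⟶  IIIM  (L0)  txn=BusRdX+Flush  M[L0]=2
step 16: P0: store L0 := 93  ⟶  MIII  (L0)  txn=BusRdX+Flush  M[L0]=89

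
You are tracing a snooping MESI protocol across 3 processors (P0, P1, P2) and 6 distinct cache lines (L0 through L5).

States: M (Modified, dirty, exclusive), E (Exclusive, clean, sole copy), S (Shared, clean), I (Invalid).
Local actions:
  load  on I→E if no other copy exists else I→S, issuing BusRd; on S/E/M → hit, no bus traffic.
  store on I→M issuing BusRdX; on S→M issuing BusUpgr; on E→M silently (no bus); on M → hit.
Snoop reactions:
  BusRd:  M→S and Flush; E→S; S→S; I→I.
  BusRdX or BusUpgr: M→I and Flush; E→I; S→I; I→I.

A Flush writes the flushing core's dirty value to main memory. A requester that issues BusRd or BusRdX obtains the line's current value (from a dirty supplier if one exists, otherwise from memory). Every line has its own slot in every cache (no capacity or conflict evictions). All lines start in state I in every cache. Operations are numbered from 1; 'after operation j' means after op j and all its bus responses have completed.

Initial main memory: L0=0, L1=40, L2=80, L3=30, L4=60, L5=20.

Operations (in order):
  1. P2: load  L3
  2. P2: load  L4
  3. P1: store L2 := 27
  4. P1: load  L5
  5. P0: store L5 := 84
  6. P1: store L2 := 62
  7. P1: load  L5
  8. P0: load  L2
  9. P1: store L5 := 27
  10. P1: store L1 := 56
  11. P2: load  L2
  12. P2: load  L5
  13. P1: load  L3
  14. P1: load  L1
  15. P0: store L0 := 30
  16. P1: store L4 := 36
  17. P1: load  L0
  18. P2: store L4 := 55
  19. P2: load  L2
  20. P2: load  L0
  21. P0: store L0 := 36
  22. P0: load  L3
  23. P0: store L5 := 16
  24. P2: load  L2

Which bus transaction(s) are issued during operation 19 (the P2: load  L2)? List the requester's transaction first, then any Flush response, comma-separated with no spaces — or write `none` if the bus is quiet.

bus = none

step 1: P2: load  L3  ⟶  IIE  (L3)  txn=BusRd  M[L3]=30
step 2: P2: load  L4  ⟶  IIE  (L4)  txn=BusRd  M[L4]=60
step 3: P1: store L2 := 27  ⟶  IMI  (L2)  txn=BusRdX  M[L2]=80
step 4: P1: load  L5  ⟶  IEI  (L5)  txn=BusRd  M[L5]=20
step 5: P0: store L5 := 84  ⟶  MII  (L5)  txn=BusRdX  M[L5]=20
step 6: P1: store L2 := 62  ⟶  IMI  (L2)  txn=∅  M[L2]=80
step 7: P1: load  L5  ⟶  SSI  (L5)  txn=BusRd+Flush  M[L5]=84
step 8: P0: load  L2  ⟶  SSI  (L2)  txn=BusRd+Flush  M[L2]=62
step 9: P1: store L5 := 27  ⟶  IMI  (L5)  txn=BusUpgr  M[L5]=84
step 10: P1: store L1 := 56  ⟶  IMI  (L1)  txn=BusRdX  M[L1]=40
step 11: P2: load  L2  ⟶  SSS  (L2)  txn=BusRd  M[L2]=62
step 12: P2: load  L5  ⟶  ISS  (L5)  txn=BusRd+Flush  M[L5]=27
step 13: P1: load  L3  ⟶  ISS  (L3)  txn=BusRd  M[L3]=30
step 14: P1: load  L1  ⟶  IMI  (L1)  txn=∅  M[L1]=40
step 15: P0: store L0 := 30  ⟶  MII  (L0)  txn=BusRdX  M[L0]=0
step 16: P1: store L4 := 36  ⟶  IMI  (L4)  txn=BusRdX  M[L4]=60
step 17: P1: load  L0  ⟶  SSI  (L0)  txn=BusRd+Flush  M[L0]=30
step 18: P2: store L4 := 55  ⟶  IIM  (L4)  txn=BusRdX+Flush  M[L4]=36
step 19: P2: load  L2  ⟶  SSS  (L2)  txn=∅  M[L2]=62
step 20: P2: load  L0  ⟶  SSS  (L0)  txn=BusRd  M[L0]=30
step 21: P0: store L0 := 36  ⟶  MII  (L0)  txn=BusUpgr  M[L0]=30
step 22: P0: load  L3  ⟶  SSS  (L3)  txn=BusRd  M[L3]=30
step 23: P0: store L5 := 16  ⟶  MII  (L5)  txn=BusRdX  M[L5]=27
step 24: P2: load  L2  ⟶  SSS  (L2)  txn=∅  M[L2]=62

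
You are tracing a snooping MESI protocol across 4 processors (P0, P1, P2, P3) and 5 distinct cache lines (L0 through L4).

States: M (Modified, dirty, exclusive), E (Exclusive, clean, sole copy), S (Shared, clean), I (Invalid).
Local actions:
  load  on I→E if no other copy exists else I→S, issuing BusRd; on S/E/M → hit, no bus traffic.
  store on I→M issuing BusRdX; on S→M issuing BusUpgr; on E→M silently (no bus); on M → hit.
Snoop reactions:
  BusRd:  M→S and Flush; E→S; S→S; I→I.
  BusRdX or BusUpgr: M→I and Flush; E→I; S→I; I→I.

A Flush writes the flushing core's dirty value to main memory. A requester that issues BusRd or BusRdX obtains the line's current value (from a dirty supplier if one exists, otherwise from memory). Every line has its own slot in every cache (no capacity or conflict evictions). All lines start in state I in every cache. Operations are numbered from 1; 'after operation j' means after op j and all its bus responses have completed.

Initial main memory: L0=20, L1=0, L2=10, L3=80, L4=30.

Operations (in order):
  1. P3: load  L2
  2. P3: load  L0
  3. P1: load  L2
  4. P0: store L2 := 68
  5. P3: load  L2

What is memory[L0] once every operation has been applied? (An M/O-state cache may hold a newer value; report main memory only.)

[1] P3: load  L2 | P0:I, P1:I, P2:I, P3:E(10) | bus: BusRd
[2] P3: load  L0 | P0:I, P1:I, P2:I, P3:E(20) | bus: BusRd
[3] P1: load  L2 | P0:I, P1:S(10), P2:I, P3:S(10) | bus: BusRd
[4] P0: store L2 := 68 | P0:M(68), P1:I, P2:I, P3:I | bus: BusRdX
[5] P3: load  L2 | P0:S(68), P1:I, P2:I, P3:S(68) | bus: BusRd,Flush

memory[L0] = 20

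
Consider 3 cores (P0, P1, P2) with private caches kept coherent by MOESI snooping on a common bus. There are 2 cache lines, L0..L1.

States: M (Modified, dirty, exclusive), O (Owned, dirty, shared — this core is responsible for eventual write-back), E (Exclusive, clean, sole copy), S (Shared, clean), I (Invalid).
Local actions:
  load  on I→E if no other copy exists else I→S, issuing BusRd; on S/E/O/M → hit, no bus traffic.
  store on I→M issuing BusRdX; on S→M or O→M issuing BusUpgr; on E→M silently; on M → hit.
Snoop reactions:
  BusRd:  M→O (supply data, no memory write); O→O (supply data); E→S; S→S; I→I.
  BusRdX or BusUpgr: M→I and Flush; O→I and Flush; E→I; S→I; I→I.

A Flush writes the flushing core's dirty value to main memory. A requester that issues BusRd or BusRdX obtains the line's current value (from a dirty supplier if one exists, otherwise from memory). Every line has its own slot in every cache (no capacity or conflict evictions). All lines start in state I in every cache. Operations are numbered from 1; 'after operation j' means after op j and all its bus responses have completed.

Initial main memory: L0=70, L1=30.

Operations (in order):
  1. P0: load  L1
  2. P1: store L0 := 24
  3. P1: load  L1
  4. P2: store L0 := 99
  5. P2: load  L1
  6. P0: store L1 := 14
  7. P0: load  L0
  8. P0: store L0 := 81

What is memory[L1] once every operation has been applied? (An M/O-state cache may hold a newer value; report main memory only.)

memory[L1] = 30

  op1 P0: load  L1 → E/I/I on L1; bus BusRd; mem=30
  op2 P1: store L0 := 24 → I/M/I on L0; bus BusRdX; mem=70
  op3 P1: load  L1 → S/S/I on L1; bus BusRd; mem=30
  op4 P2: store L0 := 99 → I/I/M on L0; bus BusRdX Flush; mem=24
  op5 P2: load  L1 → S/S/S on L1; bus BusRd; mem=30
  op6 P0: store L1 := 14 → M/I/I on L1; bus BusUpgr; mem=30
  op7 P0: load  L0 → S/I/O on L0; bus BusRd; mem=24
  op8 P0: store L0 := 81 → M/I/I on L0; bus BusUpgr Flush; mem=99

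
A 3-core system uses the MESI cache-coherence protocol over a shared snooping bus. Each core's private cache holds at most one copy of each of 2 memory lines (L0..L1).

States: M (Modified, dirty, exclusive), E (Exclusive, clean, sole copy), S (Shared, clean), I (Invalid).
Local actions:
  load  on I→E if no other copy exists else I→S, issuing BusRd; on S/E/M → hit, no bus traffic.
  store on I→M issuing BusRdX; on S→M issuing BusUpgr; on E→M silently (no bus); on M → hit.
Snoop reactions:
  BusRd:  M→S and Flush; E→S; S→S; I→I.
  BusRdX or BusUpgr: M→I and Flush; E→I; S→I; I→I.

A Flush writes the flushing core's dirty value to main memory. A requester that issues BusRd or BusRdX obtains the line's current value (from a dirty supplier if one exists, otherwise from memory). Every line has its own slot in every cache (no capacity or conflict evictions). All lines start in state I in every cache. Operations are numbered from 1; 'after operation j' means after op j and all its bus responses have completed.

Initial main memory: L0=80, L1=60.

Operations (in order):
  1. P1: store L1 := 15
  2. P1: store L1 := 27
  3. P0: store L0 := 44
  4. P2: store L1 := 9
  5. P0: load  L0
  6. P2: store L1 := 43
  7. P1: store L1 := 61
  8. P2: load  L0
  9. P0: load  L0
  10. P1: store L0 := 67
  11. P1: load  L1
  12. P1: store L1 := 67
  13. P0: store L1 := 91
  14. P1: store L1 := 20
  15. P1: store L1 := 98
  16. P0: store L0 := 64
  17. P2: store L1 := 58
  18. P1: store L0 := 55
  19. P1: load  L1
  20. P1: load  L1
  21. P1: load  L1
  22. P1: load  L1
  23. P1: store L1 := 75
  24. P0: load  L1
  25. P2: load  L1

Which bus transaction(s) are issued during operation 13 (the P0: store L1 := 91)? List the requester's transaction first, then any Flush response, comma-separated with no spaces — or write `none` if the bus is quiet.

1. P1: store L1 := 15  bus=[BusRdX]  L1: P0=I P1=M P2=I  mem[L1]=60
2. P1: store L1 := 27  bus=[-]  L1: P0=I P1=M P2=I  mem[L1]=60
3. P0: store L0 := 44  bus=[BusRdX]  L0: P0=M P1=I P2=I  mem[L0]=80
4. P2: store L1 := 9  bus=[BusRdX,Flush]  L1: P0=I P1=I P2=M  mem[L1]=27
5. P0: load  L0  bus=[-]  L0: P0=M P1=I P2=I  mem[L0]=80
6. P2: store L1 := 43  bus=[-]  L1: P0=I P1=I P2=M  mem[L1]=27
7. P1: store L1 := 61  bus=[BusRdX,Flush]  L1: P0=I P1=M P2=I  mem[L1]=43
8. P2: load  L0  bus=[BusRd,Flush]  L0: P0=S P1=I P2=S  mem[L0]=44
9. P0: load  L0  bus=[-]  L0: P0=S P1=I P2=S  mem[L0]=44
10. P1: store L0 := 67  bus=[BusRdX]  L0: P0=I P1=M P2=I  mem[L0]=44
11. P1: load  L1  bus=[-]  L1: P0=I P1=M P2=I  mem[L1]=43
12. P1: store L1 := 67  bus=[-]  L1: P0=I P1=M P2=I  mem[L1]=43
13. P0: store L1 := 91  bus=[BusRdX,Flush]  L1: P0=M P1=I P2=I  mem[L1]=67
14. P1: store L1 := 20  bus=[BusRdX,Flush]  L1: P0=I P1=M P2=I  mem[L1]=91
15. P1: store L1 := 98  bus=[-]  L1: P0=I P1=M P2=I  mem[L1]=91
16. P0: store L0 := 64  bus=[BusRdX,Flush]  L0: P0=M P1=I P2=I  mem[L0]=67
17. P2: store L1 := 58  bus=[BusRdX,Flush]  L1: P0=I P1=I P2=M  mem[L1]=98
18. P1: store L0 := 55  bus=[BusRdX,Flush]  L0: P0=I P1=M P2=I  mem[L0]=64
19. P1: load  L1  bus=[BusRd,Flush]  L1: P0=I P1=S P2=S  mem[L1]=58
20. P1: load  L1  bus=[-]  L1: P0=I P1=S P2=S  mem[L1]=58
21. P1: load  L1  bus=[-]  L1: P0=I P1=S P2=S  mem[L1]=58
22. P1: load  L1  bus=[-]  L1: P0=I P1=S P2=S  mem[L1]=58
23. P1: store L1 := 75  bus=[BusUpgr]  L1: P0=I P1=M P2=I  mem[L1]=58
24. P0: load  L1  bus=[BusRd,Flush]  L1: P0=S P1=S P2=I  mem[L1]=75
25. P2: load  L1  bus=[BusRd]  L1: P0=S P1=S P2=S  mem[L1]=75

bus = BusRdX,Flush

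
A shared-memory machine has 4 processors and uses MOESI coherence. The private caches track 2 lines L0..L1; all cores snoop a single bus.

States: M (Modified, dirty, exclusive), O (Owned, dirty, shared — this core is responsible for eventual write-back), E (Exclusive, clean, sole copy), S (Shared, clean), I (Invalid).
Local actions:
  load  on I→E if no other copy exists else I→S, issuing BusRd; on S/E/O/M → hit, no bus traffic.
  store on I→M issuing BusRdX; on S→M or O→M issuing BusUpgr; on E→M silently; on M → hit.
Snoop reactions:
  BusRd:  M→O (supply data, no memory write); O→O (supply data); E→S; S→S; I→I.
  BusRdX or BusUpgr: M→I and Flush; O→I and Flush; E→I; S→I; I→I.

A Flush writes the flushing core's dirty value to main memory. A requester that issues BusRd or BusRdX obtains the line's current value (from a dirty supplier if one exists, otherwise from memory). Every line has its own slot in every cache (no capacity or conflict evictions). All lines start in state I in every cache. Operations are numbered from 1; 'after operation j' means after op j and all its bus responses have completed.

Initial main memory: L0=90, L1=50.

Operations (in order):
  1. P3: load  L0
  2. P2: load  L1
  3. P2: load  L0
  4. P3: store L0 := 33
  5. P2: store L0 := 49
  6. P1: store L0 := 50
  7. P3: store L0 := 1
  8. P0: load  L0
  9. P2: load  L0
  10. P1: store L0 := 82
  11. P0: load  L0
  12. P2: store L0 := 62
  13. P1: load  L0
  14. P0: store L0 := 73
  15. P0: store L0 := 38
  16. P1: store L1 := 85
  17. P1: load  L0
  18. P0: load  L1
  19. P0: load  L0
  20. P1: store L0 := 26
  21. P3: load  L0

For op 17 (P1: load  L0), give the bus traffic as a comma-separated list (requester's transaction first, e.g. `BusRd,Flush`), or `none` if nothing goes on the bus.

[1] P3: load  L0 | P0:I, P1:I, P2:I, P3:E(90) | bus: BusRd
[2] P2: load  L1 | P0:I, P1:I, P2:E(50), P3:I | bus: BusRd
[3] P2: load  L0 | P0:I, P1:I, P2:S(90), P3:S(90) | bus: BusRd
[4] P3: store L0 := 33 | P0:I, P1:I, P2:I, P3:M(33) | bus: BusUpgr
[5] P2: store L0 := 49 | P0:I, P1:I, P2:M(49), P3:I | bus: BusRdX,Flush
[6] P1: store L0 := 50 | P0:I, P1:M(50), P2:I, P3:I | bus: BusRdX,Flush
[7] P3: store L0 := 1 | P0:I, P1:I, P2:I, P3:M(1) | bus: BusRdX,Flush
[8] P0: load  L0 | P0:S(1), P1:I, P2:I, P3:O(1) | bus: BusRd
[9] P2: load  L0 | P0:S(1), P1:I, P2:S(1), P3:O(1) | bus: BusRd
[10] P1: store L0 := 82 | P0:I, P1:M(82), P2:I, P3:I | bus: BusRdX,Flush
[11] P0: load  L0 | P0:S(82), P1:O(82), P2:I, P3:I | bus: BusRd
[12] P2: store L0 := 62 | P0:I, P1:I, P2:M(62), P3:I | bus: BusRdX,Flush
[13] P1: load  L0 | P0:I, P1:S(62), P2:O(62), P3:I | bus: BusRd
[14] P0: store L0 := 73 | P0:M(73), P1:I, P2:I, P3:I | bus: BusRdX,Flush
[15] P0: store L0 := 38 | P0:M(38), P1:I, P2:I, P3:I | bus: none
[16] P1: store L1 := 85 | P0:I, P1:M(85), P2:I, P3:I | bus: BusRdX
[17] P1: load  L0 | P0:O(38), P1:S(38), P2:I, P3:I | bus: BusRd
[18] P0: load  L1 | P0:S(85), P1:O(85), P2:I, P3:I | bus: BusRd
[19] P0: load  L0 | P0:O(38), P1:S(38), P2:I, P3:I | bus: none
[20] P1: store L0 := 26 | P0:I, P1:M(26), P2:I, P3:I | bus: BusUpgr,Flush
[21] P3: load  L0 | P0:I, P1:O(26), P2:I, P3:S(26) | bus: BusRd

bus = BusRd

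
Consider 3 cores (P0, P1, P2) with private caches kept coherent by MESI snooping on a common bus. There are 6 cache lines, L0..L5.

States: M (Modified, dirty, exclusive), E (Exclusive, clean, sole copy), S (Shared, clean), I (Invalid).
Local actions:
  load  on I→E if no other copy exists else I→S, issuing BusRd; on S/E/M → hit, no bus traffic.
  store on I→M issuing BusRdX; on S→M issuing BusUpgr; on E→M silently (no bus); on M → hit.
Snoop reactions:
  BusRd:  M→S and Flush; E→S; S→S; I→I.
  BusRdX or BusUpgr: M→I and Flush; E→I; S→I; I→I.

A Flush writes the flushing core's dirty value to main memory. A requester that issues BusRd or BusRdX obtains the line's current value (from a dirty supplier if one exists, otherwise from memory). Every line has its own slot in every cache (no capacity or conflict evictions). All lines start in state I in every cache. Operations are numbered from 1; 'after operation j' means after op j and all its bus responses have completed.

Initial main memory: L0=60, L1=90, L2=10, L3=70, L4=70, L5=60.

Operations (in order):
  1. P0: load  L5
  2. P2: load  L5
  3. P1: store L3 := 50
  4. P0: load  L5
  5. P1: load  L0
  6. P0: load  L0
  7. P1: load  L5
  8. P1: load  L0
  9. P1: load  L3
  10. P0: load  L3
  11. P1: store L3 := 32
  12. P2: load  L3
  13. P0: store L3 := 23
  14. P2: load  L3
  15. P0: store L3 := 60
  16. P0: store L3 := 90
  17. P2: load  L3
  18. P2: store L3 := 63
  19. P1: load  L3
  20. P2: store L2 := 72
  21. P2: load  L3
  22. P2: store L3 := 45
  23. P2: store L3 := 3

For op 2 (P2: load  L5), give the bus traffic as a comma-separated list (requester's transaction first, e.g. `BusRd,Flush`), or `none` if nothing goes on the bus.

bus = BusRd

[1] P0: load  L5 | P0:E(60), P1:I, P2:I | bus: BusRd
[2] P2: load  L5 | P0:S(60), P1:I, P2:S(60) | bus: BusRd
[3] P1: store L3 := 50 | P0:I, P1:M(50), P2:I | bus: BusRdX
[4] P0: load  L5 | P0:S(60), P1:I, P2:S(60) | bus: none
[5] P1: load  L0 | P0:I, P1:E(60), P2:I | bus: BusRd
[6] P0: load  L0 | P0:S(60), P1:S(60), P2:I | bus: BusRd
[7] P1: load  L5 | P0:S(60), P1:S(60), P2:S(60) | bus: BusRd
[8] P1: load  L0 | P0:S(60), P1:S(60), P2:I | bus: none
[9] P1: load  L3 | P0:I, P1:M(50), P2:I | bus: none
[10] P0: load  L3 | P0:S(50), P1:S(50), P2:I | bus: BusRd,Flush
[11] P1: store L3 := 32 | P0:I, P1:M(32), P2:I | bus: BusUpgr
[12] P2: load  L3 | P0:I, P1:S(32), P2:S(32) | bus: BusRd,Flush
[13] P0: store L3 := 23 | P0:M(23), P1:I, P2:I | bus: BusRdX
[14] P2: load  L3 | P0:S(23), P1:I, P2:S(23) | bus: BusRd,Flush
[15] P0: store L3 := 60 | P0:M(60), P1:I, P2:I | bus: BusUpgr
[16] P0: store L3 := 90 | P0:M(90), P1:I, P2:I | bus: none
[17] P2: load  L3 | P0:S(90), P1:I, P2:S(90) | bus: BusRd,Flush
[18] P2: store L3 := 63 | P0:I, P1:I, P2:M(63) | bus: BusUpgr
[19] P1: load  L3 | P0:I, P1:S(63), P2:S(63) | bus: BusRd,Flush
[20] P2: store L2 := 72 | P0:I, P1:I, P2:M(72) | bus: BusRdX
[21] P2: load  L3 | P0:I, P1:S(63), P2:S(63) | bus: none
[22] P2: store L3 := 45 | P0:I, P1:I, P2:M(45) | bus: BusUpgr
[23] P2: store L3 := 3 | P0:I, P1:I, P2:M(3) | bus: none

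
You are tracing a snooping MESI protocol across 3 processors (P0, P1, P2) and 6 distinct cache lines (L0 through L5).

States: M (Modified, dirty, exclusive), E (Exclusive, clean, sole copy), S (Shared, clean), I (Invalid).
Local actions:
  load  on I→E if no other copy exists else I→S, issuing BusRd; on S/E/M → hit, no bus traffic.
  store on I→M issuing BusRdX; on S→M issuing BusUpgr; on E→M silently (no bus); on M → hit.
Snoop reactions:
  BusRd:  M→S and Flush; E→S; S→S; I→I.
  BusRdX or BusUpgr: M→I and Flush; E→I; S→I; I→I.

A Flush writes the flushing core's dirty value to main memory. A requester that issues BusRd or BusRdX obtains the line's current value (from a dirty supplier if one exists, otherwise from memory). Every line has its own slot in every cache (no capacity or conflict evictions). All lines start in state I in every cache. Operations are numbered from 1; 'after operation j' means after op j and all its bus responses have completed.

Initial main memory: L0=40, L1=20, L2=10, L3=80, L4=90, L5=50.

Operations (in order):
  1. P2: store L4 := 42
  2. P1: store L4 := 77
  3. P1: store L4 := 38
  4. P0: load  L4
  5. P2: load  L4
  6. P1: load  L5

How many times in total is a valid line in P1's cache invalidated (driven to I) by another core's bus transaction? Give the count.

invalidations = 0

  op1 P2: store L4 := 42 → I/I/M on L4; bus BusRdX; mem=90
  op2 P1: store L4 := 77 → I/M/I on L4; bus BusRdX Flush; mem=42
  op3 P1: store L4 := 38 → I/M/I on L4; bus (none); mem=42
  op4 P0: load  L4 → S/S/I on L4; bus BusRd Flush; mem=38
  op5 P2: load  L4 → S/S/S on L4; bus BusRd; mem=38
  op6 P1: load  L5 → I/E/I on L5; bus BusRd; mem=50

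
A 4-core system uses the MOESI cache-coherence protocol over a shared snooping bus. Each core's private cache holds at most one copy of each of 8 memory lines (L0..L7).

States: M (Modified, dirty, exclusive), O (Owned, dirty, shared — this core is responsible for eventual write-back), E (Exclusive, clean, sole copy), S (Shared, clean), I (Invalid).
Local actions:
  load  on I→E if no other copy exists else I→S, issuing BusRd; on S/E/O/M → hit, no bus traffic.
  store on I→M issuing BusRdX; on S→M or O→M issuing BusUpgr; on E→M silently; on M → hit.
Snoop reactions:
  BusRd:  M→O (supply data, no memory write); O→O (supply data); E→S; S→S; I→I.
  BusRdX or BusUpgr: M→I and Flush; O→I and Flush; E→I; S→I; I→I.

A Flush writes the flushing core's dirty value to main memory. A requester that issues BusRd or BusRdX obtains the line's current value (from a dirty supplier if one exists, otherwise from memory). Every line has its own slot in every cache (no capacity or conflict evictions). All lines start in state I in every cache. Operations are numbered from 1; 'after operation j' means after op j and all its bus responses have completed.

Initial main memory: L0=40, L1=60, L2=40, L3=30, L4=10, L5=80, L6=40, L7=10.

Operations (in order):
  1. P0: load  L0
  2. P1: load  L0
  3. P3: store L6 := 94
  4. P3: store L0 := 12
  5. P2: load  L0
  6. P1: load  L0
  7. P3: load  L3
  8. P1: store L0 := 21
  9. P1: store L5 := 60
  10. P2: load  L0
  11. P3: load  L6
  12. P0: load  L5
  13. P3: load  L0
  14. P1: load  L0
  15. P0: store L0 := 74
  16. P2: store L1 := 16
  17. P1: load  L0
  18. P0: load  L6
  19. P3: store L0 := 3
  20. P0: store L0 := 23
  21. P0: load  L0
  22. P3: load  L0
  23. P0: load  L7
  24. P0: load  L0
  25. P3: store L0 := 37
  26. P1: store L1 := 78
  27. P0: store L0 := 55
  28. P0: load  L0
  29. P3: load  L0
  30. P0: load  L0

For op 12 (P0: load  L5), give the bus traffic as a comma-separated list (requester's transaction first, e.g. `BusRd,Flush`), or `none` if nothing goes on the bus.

1. P0: load  L0  bus=[BusRd]  L0: P0=E P1=I P2=I P3=I  mem[L0]=40
2. P1: load  L0  bus=[BusRd]  L0: P0=S P1=S P2=I P3=I  mem[L0]=40
3. P3: store L6 := 94  bus=[BusRdX]  L6: P0=I P1=I P2=I P3=M  mem[L6]=40
4. P3: store L0 := 12  bus=[BusRdX]  L0: P0=I P1=I P2=I P3=M  mem[L0]=40
5. P2: load  L0  bus=[BusRd]  L0: P0=I P1=I P2=S P3=O  mem[L0]=40
6. P1: load  L0  bus=[BusRd]  L0: P0=I P1=S P2=S P3=O  mem[L0]=40
7. P3: load  L3  bus=[BusRd]  L3: P0=I P1=I P2=I P3=E  mem[L3]=30
8. P1: store L0 := 21  bus=[BusUpgr,Flush]  L0: P0=I P1=M P2=I P3=I  mem[L0]=12
9. P1: store L5 := 60  bus=[BusRdX]  L5: P0=I P1=M P2=I P3=I  mem[L5]=80
10. P2: load  L0  bus=[BusRd]  L0: P0=I P1=O P2=S P3=I  mem[L0]=12
11. P3: load  L6  bus=[-]  L6: P0=I P1=I P2=I P3=M  mem[L6]=40
12. P0: load  L5  bus=[BusRd]  L5: P0=S P1=O P2=I P3=I  mem[L5]=80
13. P3: load  L0  bus=[BusRd]  L0: P0=I P1=O P2=S P3=S  mem[L0]=12
14. P1: load  L0  bus=[-]  L0: P0=I P1=O P2=S P3=S  mem[L0]=12
15. P0: store L0 := 74  bus=[BusRdX,Flush]  L0: P0=M P1=I P2=I P3=I  mem[L0]=21
16. P2: store L1 := 16  bus=[BusRdX]  L1: P0=I P1=I P2=M P3=I  mem[L1]=60
17. P1: load  L0  bus=[BusRd]  L0: P0=O P1=S P2=I P3=I  mem[L0]=21
18. P0: load  L6  bus=[BusRd]  L6: P0=S P1=I P2=I P3=O  mem[L6]=40
19. P3: store L0 := 3  bus=[BusRdX,Flush]  L0: P0=I P1=I P2=I P3=M  mem[L0]=74
20. P0: store L0 := 23  bus=[BusRdX,Flush]  L0: P0=M P1=I P2=I P3=I  mem[L0]=3
21. P0: load  L0  bus=[-]  L0: P0=M P1=I P2=I P3=I  mem[L0]=3
22. P3: load  L0  bus=[BusRd]  L0: P0=O P1=I P2=I P3=S  mem[L0]=3
23. P0: load  L7  bus=[BusRd]  L7: P0=E P1=I P2=I P3=I  mem[L7]=10
24. P0: load  L0  bus=[-]  L0: P0=O P1=I P2=I P3=S  mem[L0]=3
25. P3: store L0 := 37  bus=[BusUpgr,Flush]  L0: P0=I P1=I P2=I P3=M  mem[L0]=23
26. P1: store L1 := 78  bus=[BusRdX,Flush]  L1: P0=I P1=M P2=I P3=I  mem[L1]=16
27. P0: store L0 := 55  bus=[BusRdX,Flush]  L0: P0=M P1=I P2=I P3=I  mem[L0]=37
28. P0: load  L0  bus=[-]  L0: P0=M P1=I P2=I P3=I  mem[L0]=37
29. P3: load  L0  bus=[BusRd]  L0: P0=O P1=I P2=I P3=S  mem[L0]=37
30. P0: load  L0  bus=[-]  L0: P0=O P1=I P2=I P3=S  mem[L0]=37

bus = BusRd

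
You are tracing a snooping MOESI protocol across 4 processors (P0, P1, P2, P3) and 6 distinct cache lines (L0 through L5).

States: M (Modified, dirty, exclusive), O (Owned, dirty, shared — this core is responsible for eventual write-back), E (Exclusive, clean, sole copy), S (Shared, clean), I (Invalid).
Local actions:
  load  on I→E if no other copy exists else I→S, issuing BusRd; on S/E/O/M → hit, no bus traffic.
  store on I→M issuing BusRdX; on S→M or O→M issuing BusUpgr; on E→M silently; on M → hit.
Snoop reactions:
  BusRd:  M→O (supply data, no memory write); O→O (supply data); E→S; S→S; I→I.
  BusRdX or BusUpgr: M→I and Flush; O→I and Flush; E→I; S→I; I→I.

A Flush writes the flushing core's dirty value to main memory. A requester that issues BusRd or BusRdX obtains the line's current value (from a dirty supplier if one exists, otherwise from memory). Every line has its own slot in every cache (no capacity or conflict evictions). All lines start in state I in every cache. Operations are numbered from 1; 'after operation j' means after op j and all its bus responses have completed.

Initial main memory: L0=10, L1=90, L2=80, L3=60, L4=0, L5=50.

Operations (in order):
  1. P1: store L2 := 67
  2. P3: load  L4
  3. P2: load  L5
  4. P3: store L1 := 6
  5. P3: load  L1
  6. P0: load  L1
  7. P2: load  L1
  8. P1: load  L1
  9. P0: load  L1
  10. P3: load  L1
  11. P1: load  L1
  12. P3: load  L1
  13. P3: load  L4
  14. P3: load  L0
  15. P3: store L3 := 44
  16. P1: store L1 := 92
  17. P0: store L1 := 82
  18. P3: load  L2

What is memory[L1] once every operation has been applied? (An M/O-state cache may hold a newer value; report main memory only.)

memory[L1] = 92

step 1: P1: store L2 := 67  ⟶  IMII  (L2)  txn=BusRdX  M[L2]=80
step 2: P3: load  L4  ⟶  IIIE  (L4)  txn=BusRd  M[L4]=0
step 3: P2: load  L5  ⟶  IIEI  (L5)  txn=BusRd  M[L5]=50
step 4: P3: store L1 := 6  ⟶  IIIM  (L1)  txn=BusRdX  M[L1]=90
step 5: P3: load  L1  ⟶  IIIM  (L1)  txn=∅  M[L1]=90
step 6: P0: load  L1  ⟶  SIIO  (L1)  txn=BusRd  M[L1]=90
step 7: P2: load  L1  ⟶  SISO  (L1)  txn=BusRd  M[L1]=90
step 8: P1: load  L1  ⟶  SSSO  (L1)  txn=BusRd  M[L1]=90
step 9: P0: load  L1  ⟶  SSSO  (L1)  txn=∅  M[L1]=90
step 10: P3: load  L1  ⟶  SSSO  (L1)  txn=∅  M[L1]=90
step 11: P1: load  L1  ⟶  SSSO  (L1)  txn=∅  M[L1]=90
step 12: P3: load  L1  ⟶  SSSO  (L1)  txn=∅  M[L1]=90
step 13: P3: load  L4  ⟶  IIIE  (L4)  txn=∅  M[L4]=0
step 14: P3: load  L0  ⟶  IIIE  (L0)  txn=BusRd  M[L0]=10
step 15: P3: store L3 := 44  ⟶  IIIM  (L3)  txn=BusRdX  M[L3]=60
step 16: P1: store L1 := 92  ⟶  IMII  (L1)  txn=BusUpgr+Flush  M[L1]=6
step 17: P0: store L1 := 82  ⟶  MIII  (L1)  txn=BusRdX+Flush  M[L1]=92
step 18: P3: load  L2  ⟶  IOIS  (L2)  txn=BusRd  M[L2]=80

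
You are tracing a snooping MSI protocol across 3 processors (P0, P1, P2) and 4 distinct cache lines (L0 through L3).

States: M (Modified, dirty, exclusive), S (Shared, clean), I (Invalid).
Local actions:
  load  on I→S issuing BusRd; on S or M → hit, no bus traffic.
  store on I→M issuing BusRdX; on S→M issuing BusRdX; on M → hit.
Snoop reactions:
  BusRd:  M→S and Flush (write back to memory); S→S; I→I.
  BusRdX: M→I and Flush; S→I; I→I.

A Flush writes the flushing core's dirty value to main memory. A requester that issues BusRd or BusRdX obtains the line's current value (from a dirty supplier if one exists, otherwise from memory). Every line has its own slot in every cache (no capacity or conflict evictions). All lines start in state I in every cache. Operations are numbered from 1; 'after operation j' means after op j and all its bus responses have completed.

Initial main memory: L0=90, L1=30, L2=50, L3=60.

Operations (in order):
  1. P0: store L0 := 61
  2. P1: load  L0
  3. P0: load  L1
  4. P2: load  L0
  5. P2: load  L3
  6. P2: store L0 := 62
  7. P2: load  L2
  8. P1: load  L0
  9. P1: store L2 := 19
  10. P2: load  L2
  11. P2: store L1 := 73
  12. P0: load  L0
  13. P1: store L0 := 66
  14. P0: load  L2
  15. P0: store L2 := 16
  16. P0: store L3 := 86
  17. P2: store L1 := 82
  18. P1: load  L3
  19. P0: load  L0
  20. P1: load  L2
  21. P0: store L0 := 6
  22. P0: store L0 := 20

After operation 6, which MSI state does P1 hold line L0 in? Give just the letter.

state = I

step 1: P0: store L0 := 61  ⟶  MII  (L0)  txn=BusRdX  M[L0]=90
step 2: P1: load  L0  ⟶  SSI  (L0)  txn=BusRd+Flush  M[L0]=61
step 3: P0: load  L1  ⟶  SII  (L1)  txn=BusRd  M[L1]=30
step 4: P2: load  L0  ⟶  SSS  (L0)  txn=BusRd  M[L0]=61
step 5: P2: load  L3  ⟶  IIS  (L3)  txn=BusRd  M[L3]=60
step 6: P2: store L0 := 62  ⟶  IIM  (L0)  txn=BusRdX  M[L0]=61
step 7: P2: load  L2  ⟶  IIS  (L2)  txn=BusRd  M[L2]=50
step 8: P1: load  L0  ⟶  ISS  (L0)  txn=BusRd+Flush  M[L0]=62
step 9: P1: store L2 := 19  ⟶  IMI  (L2)  txn=BusRdX  M[L2]=50
step 10: P2: load  L2  ⟶  ISS  (L2)  txn=BusRd+Flush  M[L2]=19
step 11: P2: store L1 := 73  ⟶  IIM  (L1)  txn=BusRdX  M[L1]=30
step 12: P0: load  L0  ⟶  SSS  (L0)  txn=BusRd  M[L0]=62
step 13: P1: store L0 := 66  ⟶  IMI  (L0)  txn=BusRdX  M[L0]=62
step 14: P0: load  L2  ⟶  SSS  (L2)  txn=BusRd  M[L2]=19
step 15: P0: store L2 := 16  ⟶  MII  (L2)  txn=BusRdX  M[L2]=19
step 16: P0: store L3 := 86  ⟶  MII  (L3)  txn=BusRdX  M[L3]=60
step 17: P2: store L1 := 82  ⟶  IIM  (L1)  txn=∅  M[L1]=30
step 18: P1: load  L3  ⟶  SSI  (L3)  txn=BusRd+Flush  M[L3]=86
step 19: P0: load  L0  ⟶  SSI  (L0)  txn=BusRd+Flush  M[L0]=66
step 20: P1: load  L2  ⟶  SSI  (L2)  txn=BusRd+Flush  M[L2]=16
step 21: P0: store L0 := 6  ⟶  MII  (L0)  txn=BusRdX  M[L0]=66
step 22: P0: store L0 := 20  ⟶  MII  (L0)  txn=∅  M[L0]=66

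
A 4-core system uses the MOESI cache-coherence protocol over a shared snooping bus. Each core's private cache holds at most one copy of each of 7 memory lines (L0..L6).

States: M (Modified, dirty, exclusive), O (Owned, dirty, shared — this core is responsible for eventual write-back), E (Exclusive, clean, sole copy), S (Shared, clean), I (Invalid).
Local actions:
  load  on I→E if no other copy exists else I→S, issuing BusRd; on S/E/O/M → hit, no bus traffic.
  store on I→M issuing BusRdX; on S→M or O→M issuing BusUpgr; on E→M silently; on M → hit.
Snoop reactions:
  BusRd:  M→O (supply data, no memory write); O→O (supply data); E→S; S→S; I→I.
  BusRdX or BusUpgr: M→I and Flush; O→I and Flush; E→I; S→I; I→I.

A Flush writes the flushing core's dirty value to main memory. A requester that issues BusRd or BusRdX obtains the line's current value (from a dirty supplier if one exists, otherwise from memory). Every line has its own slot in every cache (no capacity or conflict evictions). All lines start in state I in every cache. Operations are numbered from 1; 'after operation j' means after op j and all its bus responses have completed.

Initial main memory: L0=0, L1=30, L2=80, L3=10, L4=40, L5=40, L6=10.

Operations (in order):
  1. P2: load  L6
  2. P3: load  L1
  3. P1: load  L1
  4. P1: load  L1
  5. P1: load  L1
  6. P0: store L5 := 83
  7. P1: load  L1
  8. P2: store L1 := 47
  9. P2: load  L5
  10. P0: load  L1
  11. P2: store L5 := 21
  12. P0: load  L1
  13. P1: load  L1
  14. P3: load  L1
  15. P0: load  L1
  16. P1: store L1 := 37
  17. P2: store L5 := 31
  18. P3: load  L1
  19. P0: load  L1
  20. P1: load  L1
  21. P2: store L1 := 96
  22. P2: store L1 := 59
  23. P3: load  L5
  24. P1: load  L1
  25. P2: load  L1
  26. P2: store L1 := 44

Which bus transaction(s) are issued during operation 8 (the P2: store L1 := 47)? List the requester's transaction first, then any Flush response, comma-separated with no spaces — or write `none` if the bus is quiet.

  op1 P2: load  L6 → I/I/E/I on L6; bus BusRd; mem=10
  op2 P3: load  L1 → I/I/I/E on L1; bus BusRd; mem=30
  op3 P1: load  L1 → I/S/I/S on L1; bus BusRd; mem=30
  op4 P1: load  L1 → I/S/I/S on L1; bus (none); mem=30
  op5 P1: load  L1 → I/S/I/S on L1; bus (none); mem=30
  op6 P0: store L5 := 83 → M/I/I/I on L5; bus BusRdX; mem=40
  op7 P1: load  L1 → I/S/I/S on L1; bus (none); mem=30
  op8 P2: store L1 := 47 → I/I/M/I on L1; bus BusRdX; mem=30
  op9 P2: load  L5 → O/I/S/I on L5; bus BusRd; mem=40
  op10 P0: load  L1 → S/I/O/I on L1; bus BusRd; mem=30
  op11 P2: store L5 := 21 → I/I/M/I on L5; bus BusUpgr Flush; mem=83
  op12 P0: load  L1 → S/I/O/I on L1; bus (none); mem=30
  op13 P1: load  L1 → S/S/O/I on L1; bus BusRd; mem=30
  op14 P3: load  L1 → S/S/O/S on L1; bus BusRd; mem=30
  op15 P0: load  L1 → S/S/O/S on L1; bus (none); mem=30
  op16 P1: store L1 := 37 → I/M/I/I on L1; bus BusUpgr Flush; mem=47
  op17 P2: store L5 := 31 → I/I/M/I on L5; bus (none); mem=83
  op18 P3: load  L1 → I/O/I/S on L1; bus BusRd; mem=47
  op19 P0: load  L1 → S/O/I/S on L1; bus BusRd; mem=47
  op20 P1: load  L1 → S/O/I/S on L1; bus (none); mem=47
  op21 P2: store L1 := 96 → I/I/M/I on L1; bus BusRdX Flush; mem=37
  op22 P2: store L1 := 59 → I/I/M/I on L1; bus (none); mem=37
  op23 P3: load  L5 → I/I/O/S on L5; bus BusRd; mem=83
  op24 P1: load  L1 → I/S/O/I on L1; bus BusRd; mem=37
  op25 P2: load  L1 → I/S/O/I on L1; bus (none); mem=37
  op26 P2: store L1 := 44 → I/I/M/I on L1; bus BusUpgr; mem=37

bus = BusRdX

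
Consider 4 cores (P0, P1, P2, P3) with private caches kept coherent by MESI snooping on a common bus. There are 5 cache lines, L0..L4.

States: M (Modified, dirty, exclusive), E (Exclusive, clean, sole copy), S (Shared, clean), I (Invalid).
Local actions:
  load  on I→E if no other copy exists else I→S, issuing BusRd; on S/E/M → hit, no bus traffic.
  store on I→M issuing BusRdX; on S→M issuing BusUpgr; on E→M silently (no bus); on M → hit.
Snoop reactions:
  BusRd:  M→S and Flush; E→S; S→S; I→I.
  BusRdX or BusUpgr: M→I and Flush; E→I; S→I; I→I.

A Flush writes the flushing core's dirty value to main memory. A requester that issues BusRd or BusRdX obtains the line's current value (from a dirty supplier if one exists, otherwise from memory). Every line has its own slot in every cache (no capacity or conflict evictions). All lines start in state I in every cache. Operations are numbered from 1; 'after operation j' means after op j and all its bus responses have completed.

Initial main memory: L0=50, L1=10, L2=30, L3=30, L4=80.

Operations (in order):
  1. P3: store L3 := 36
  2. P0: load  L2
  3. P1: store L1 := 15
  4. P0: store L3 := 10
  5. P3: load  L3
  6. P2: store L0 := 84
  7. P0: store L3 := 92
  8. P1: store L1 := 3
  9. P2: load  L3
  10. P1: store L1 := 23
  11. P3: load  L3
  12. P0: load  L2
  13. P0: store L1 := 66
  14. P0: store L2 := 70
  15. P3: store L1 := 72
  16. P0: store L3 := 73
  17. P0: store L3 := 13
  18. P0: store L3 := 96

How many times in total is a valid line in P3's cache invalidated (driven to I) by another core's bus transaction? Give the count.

invalidations = 3

  op1 P3: store L3 := 36 → I/I/I/M on L3; bus BusRdX; mem=30
  op2 P0: load  L2 → E/I/I/I on L2; bus BusRd; mem=30
  op3 P1: store L1 := 15 → I/M/I/I on L1; bus BusRdX; mem=10
  op4 P0: store L3 := 10 → M/I/I/I on L3; bus BusRdX Flush; mem=36
  op5 P3: load  L3 → S/I/I/S on L3; bus BusRd Flush; mem=10
  op6 P2: store L0 := 84 → I/I/M/I on L0; bus BusRdX; mem=50
  op7 P0: store L3 := 92 → M/I/I/I on L3; bus BusUpgr; mem=10
  op8 P1: store L1 := 3 → I/M/I/I on L1; bus (none); mem=10
  op9 P2: load  L3 → S/I/S/I on L3; bus BusRd Flush; mem=92
  op10 P1: store L1 := 23 → I/M/I/I on L1; bus (none); mem=10
  op11 P3: load  L3 → S/I/S/S on L3; bus BusRd; mem=92
  op12 P0: load  L2 → E/I/I/I on L2; bus (none); mem=30
  op13 P0: store L1 := 66 → M/I/I/I on L1; bus BusRdX Flush; mem=23
  op14 P0: store L2 := 70 → M/I/I/I on L2; bus (none); mem=30
  op15 P3: store L1 := 72 → I/I/I/M on L1; bus BusRdX Flush; mem=66
  op16 P0: store L3 := 73 → M/I/I/I on L3; bus BusUpgr; mem=92
  op17 P0: store L3 := 13 → M/I/I/I on L3; bus (none); mem=92
  op18 P0: store L3 := 96 → M/I/I/I on L3; bus (none); mem=92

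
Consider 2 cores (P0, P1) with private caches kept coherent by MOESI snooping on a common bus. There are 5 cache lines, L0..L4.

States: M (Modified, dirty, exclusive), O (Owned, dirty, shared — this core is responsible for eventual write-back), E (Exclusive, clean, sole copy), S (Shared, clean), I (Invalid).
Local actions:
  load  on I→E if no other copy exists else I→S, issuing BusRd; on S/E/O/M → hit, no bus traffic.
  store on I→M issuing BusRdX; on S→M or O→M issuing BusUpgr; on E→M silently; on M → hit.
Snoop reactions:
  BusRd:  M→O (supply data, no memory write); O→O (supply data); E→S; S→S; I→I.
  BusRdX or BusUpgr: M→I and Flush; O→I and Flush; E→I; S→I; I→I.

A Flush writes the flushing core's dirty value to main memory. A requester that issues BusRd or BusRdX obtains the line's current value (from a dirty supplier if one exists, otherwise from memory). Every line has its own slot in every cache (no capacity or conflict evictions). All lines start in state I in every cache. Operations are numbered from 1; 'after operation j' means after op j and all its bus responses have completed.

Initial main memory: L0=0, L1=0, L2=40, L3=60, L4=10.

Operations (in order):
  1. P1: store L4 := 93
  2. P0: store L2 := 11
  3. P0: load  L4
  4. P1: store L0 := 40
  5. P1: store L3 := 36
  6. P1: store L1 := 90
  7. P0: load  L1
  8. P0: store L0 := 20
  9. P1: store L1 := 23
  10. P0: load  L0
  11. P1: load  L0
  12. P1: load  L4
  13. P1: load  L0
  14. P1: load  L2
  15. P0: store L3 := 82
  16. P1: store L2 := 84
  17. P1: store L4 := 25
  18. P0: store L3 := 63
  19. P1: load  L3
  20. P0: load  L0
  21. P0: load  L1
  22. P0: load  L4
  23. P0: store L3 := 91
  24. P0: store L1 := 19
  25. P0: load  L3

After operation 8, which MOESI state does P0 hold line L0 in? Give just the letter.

state = M

step 1: P1: store L4 := 93  ⟶  IM  (L4)  txn=BusRdX  M[L4]=10
step 2: P0: store L2 := 11  ⟶  MI  (L2)  txn=BusRdX  M[L2]=40
step 3: P0: load  L4  ⟶  SO  (L4)  txn=BusRd  M[L4]=10
step 4: P1: store L0 := 40  ⟶  IM  (L0)  txn=BusRdX  M[L0]=0
step 5: P1: store L3 := 36  ⟶  IM  (L3)  txn=BusRdX  M[L3]=60
step 6: P1: store L1 := 90  ⟶  IM  (L1)  txn=BusRdX  M[L1]=0
step 7: P0: load  L1  ⟶  SO  (L1)  txn=BusRd  M[L1]=0
step 8: P0: store L0 := 20  ⟶  MI  (L0)  txn=BusRdX+Flush  M[L0]=40
step 9: P1: store L1 := 23  ⟶  IM  (L1)  txn=BusUpgr  M[L1]=0
step 10: P0: load  L0  ⟶  MI  (L0)  txn=∅  M[L0]=40
step 11: P1: load  L0  ⟶  OS  (L0)  txn=BusRd  M[L0]=40
step 12: P1: load  L4  ⟶  SO  (L4)  txn=∅  M[L4]=10
step 13: P1: load  L0  ⟶  OS  (L0)  txn=∅  M[L0]=40
step 14: P1: load  L2  ⟶  OS  (L2)  txn=BusRd  M[L2]=40
step 15: P0: store L3 := 82  ⟶  MI  (L3)  txn=BusRdX+Flush  M[L3]=36
step 16: P1: store L2 := 84  ⟶  IM  (L2)  txn=BusUpgr+Flush  M[L2]=11
step 17: P1: store L4 := 25  ⟶  IM  (L4)  txn=BusUpgr  M[L4]=10
step 18: P0: store L3 := 63  ⟶  MI  (L3)  txn=∅  M[L3]=36
step 19: P1: load  L3  ⟶  OS  (L3)  txn=BusRd  M[L3]=36
step 20: P0: load  L0  ⟶  OS  (L0)  txn=∅  M[L0]=40
step 21: P0: load  L1  ⟶  SO  (L1)  txn=BusRd  M[L1]=0
step 22: P0: load  L4  ⟶  SO  (L4)  txn=BusRd  M[L4]=10
step 23: P0: store L3 := 91  ⟶  MI  (L3)  txn=BusUpgr  M[L3]=36
step 24: P0: store L1 := 19  ⟶  MI  (L1)  txn=BusUpgr+Flush  M[L1]=23
step 25: P0: load  L3  ⟶  MI  (L3)  txn=∅  M[L3]=36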